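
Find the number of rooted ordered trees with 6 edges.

132

A rooted plane tree with 6 edges has 7 nodes, and the count is C_6.
C_6 = C_5 · 2(2·5+1)/(5+2) = 42 · 22/7 = 132.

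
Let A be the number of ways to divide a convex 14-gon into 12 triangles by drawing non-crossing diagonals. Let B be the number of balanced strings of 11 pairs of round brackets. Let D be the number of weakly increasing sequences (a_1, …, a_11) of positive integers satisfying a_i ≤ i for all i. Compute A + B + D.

Triangulations of a convex m-gon are counted by C_{m−2}; with m = 14 this is C_12. So A = C_12 = 208012.
Balanced strings of n pairs of brackets are counted by C_n; here n = 11. So B = C_11 = 58786.
Such sub-staircase sequences of length n are counted by C_n; here n = 11. So D = C_11 = 58786.
A + B + D = 208012 + 58786 + 58786 = 325584.

325584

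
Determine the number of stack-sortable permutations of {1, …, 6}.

By Knuth's characterisation, the stack-sortable permutations of length 6 are the 231-avoiders, numbering C_6.
C_6 = C(12,6)/7 = 924/7 = 132.

132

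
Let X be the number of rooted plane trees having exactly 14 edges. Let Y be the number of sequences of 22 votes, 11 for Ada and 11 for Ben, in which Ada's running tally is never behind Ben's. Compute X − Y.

2615654

Rooted ordered trees with n edges are counted by C_n; here n = 14. So X = C_14 = 2674440.
Ballot sequences with n votes each where one side never trails are Dyck words, counted by C_n; here n = 11. So Y = C_11 = 58786.
X − Y = 2674440 − 58786 = 2615654.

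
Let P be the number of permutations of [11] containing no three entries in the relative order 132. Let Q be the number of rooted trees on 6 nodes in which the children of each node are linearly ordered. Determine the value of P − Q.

58744

Permutations of [n] avoiding any single length-3 pattern are counted by C_n; here n = 11. So P = C_11 = 58786.
A rooted plane tree on 6 nodes has 5 edges, and such trees are counted by C_5. So Q = C_5 = 42.
P − Q = 58786 − 42 = 58744.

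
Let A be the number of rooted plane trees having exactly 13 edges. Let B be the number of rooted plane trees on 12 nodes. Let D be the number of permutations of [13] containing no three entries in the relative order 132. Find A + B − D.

Rooted ordered trees with n edges are counted by C_n; here n = 13. So A = C_13 = 742900.
Rooted ordered (plane) trees on m nodes have m−1 edges and are counted by C_{m−1}; m = 12 gives C_11. So B = C_11 = 58786.
For any fixed pattern of length 3, the pattern-avoiding permutations of [13] number C_13. So D = C_13 = 742900.
A + B − D = 742900 + 58786 − 742900 = 58786.

58786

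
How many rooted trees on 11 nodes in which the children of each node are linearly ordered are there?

A rooted plane tree on 11 nodes has 10 edges, and such trees are counted by C_10.
C_10 = C_9 · 2(2·9+1)/(9+2) = 4862 · 38/11 = 16796.

16796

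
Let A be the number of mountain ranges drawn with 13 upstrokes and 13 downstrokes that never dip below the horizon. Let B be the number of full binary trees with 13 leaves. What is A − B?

Dyck paths of semilength n (length 2n) are counted by C_n; here n = 13. So A = C_13 = 742900.
A full binary tree with L leaves has L−1 internal nodes and is counted by C_{L−1}; L = 13 gives C_12. So B = C_12 = 208012.
A − B = 742900 − 208012 = 534888.

534888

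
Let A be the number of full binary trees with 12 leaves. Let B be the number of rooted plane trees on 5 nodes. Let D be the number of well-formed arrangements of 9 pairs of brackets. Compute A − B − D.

53910

A full binary tree with L leaves has L−1 internal nodes and is counted by C_{L−1}; L = 12 gives C_11. So A = C_11 = 58786.
Rooted ordered (plane) trees on m nodes have m−1 edges and are counted by C_{m−1}; m = 5 gives C_4. So B = C_4 = 14.
With 9 pairs the number of balanced bracket strings is the Catalan number C_9. So D = C_9 = 4862.
A − B − D = 58786 − 14 − 4862 = 53910.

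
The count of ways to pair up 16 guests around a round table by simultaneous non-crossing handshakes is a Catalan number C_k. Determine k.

8

Non-crossing handshake pairings of 2n people are counted by C_n; 16 people gives n = 8.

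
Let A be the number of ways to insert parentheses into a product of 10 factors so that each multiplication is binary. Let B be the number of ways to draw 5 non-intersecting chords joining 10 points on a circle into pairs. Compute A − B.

Ways to associate a product of 10 factors correspond to binary trees on 10 leaves, so the count is C_9. So A = C_9 = 4862.
Pairing 10 circle points by 5 non-crossing chords gives C_5 matchings. So B = C_5 = 42.
A − B = 4862 − 42 = 4820.

4820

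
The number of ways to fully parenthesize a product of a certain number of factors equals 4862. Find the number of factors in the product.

10

Parenthesizations of m factors are counted by C_{m−1}. Since C_9 = 4862, the index is 9.
So the index is 9, and the number of factors is 9 + 1 = 10.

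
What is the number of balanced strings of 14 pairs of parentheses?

2674440

A balanced arrangement of 14 bracket pairs is a Dyck word of semilength 14, so the count is C_14.
C_14 = C(28,14)/15 = 40116600/15 = 2674440.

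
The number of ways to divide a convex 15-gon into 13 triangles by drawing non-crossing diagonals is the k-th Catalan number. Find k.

13

A convex 15-gon is triangulated into 13 triangles, and the number of such triangulations is the Catalan number C_{15−2} = C_13.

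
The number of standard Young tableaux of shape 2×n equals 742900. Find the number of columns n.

Standard Young tableaux of shape 2×n are counted by C_n. The Catalan number equal to 742900 is C_13.

13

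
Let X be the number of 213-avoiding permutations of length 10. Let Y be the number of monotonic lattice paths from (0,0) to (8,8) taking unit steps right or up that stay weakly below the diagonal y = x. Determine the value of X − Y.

For any fixed pattern of length 3, the pattern-avoiding permutations of [10] number C_10. So X = C_10 = 16796.
Sub-diagonal monotone paths from (0,0) to (8,8) biject with Dyck paths of semilength 8, giving C_8. So Y = C_8 = 1430.
X − Y = 16796 − 1430 = 15366.

15366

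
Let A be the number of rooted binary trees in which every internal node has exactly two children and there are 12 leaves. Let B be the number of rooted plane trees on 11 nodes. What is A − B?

41990

Full binary trees with 12 leaves have 12−1 = 11 internal nodes, so there are C_11 of them. So A = C_11 = 58786.
A rooted plane tree on 11 nodes has 10 edges, and such trees are counted by C_10. So B = C_10 = 16796.
A − B = 58786 − 16796 = 41990.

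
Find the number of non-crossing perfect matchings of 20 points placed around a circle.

16796

Pairing 20 circle points by 10 non-crossing chords gives C_10 matchings.
C_10 = C(20,10)/11 = 184756/11 = 16796.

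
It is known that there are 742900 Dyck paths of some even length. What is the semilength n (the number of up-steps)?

13

Dyck paths of semilength n are counted by C_n, and C_13 = 742900.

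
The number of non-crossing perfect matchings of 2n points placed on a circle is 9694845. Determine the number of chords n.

Non-crossing pairings of 2n points on a circle are counted by C_n; 9694845 = C_15.

15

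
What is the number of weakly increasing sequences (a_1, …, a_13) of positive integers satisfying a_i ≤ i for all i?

Weakly increasing sequences with a_i ≤ i biject with Dyck paths of semilength 13, so there are C_13.
C_13 = C_12 · 2(2·12+1)/(12+2) = 208012 · 50/14 = 742900.

742900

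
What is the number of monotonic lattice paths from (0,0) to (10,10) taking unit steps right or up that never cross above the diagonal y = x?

Monotone paths in an n×n grid that stay weakly below the diagonal are counted by C_n; here n = 10.
C_10 = C(20,10)/11 = 184756/11 = 16796.

16796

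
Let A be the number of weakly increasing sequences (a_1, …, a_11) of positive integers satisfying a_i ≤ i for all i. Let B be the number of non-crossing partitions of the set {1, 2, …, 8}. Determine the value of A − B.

Weakly increasing sequences with a_i ≤ i biject with Dyck paths of semilength 11, so there are C_11. So A = C_11 = 58786.
Non-crossing partitions of an n-element set are counted by C_n; here n = 8. So B = C_8 = 1430.
A − B = 58786 − 1430 = 57356.

57356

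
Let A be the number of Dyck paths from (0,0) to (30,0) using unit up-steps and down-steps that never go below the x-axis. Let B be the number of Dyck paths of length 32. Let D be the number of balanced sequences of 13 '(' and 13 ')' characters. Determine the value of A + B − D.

Paths of 15 up- and 15 down-steps that never dip below the axis are Dyck paths; their count is C_15. So A = C_15 = 9694845.
Paths of 16 up- and 16 down-steps that never dip below the axis are Dyck paths; their count is C_16. So B = C_16 = 35357670.
A balanced arrangement of 13 bracket pairs is a Dyck word of semilength 13, so the count is C_13. So D = C_13 = 742900.
A + B − D = 9694845 + 35357670 − 742900 = 44309615.

44309615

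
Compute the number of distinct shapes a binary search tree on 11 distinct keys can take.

58786

Rooted binary trees with 11 nodes (each child slot possibly empty) number C_11.
C_11 = 58786.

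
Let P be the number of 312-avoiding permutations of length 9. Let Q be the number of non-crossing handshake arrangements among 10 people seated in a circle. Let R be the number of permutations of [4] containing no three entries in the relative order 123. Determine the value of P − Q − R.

Permutations of [n] avoiding any single length-3 pattern are counted by C_n; here n = 9. So P = C_9 = 4862.
With 10 = 2·5 people, non-crossing handshake pairings are non-crossing perfect matchings on a circle, counted by C_5. So Q = C_5 = 42.
Permutations of [n] avoiding any single length-3 pattern are counted by C_n; here n = 4. So R = C_4 = 14.
P − Q − R = 4862 − 42 − 14 = 4806.

4806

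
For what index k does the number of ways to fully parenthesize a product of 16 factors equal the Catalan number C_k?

Parenthesizations of m factors correspond to full binary trees with m leaves, counted by C_{m−1}; m = 16 gives C_15.

15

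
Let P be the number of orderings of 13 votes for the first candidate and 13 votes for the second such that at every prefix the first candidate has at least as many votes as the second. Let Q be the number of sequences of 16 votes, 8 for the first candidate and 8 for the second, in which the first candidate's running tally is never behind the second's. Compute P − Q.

741470

Ballot sequences with n votes each where one side never trails are Dyck words, counted by C_n; here n = 13. So P = C_13 = 742900.
Reading a vote for the leader as '(' and for the other as ')' turns such a sequence into a balanced string of 8 pairs, so the count is C_8. So Q = C_8 = 1430.
P − Q = 742900 − 1430 = 741470.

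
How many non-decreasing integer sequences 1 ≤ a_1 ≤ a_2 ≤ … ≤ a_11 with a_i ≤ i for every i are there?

Weakly increasing sequences with a_i ≤ i biject with Dyck paths of semilength 11, so there are C_11.
C_11 = 58786.

58786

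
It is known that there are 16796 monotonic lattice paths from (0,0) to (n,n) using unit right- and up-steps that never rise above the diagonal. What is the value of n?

Such diagonal-avoiding paths in an n×n grid are counted by C_n, and C_10 = 16796.

10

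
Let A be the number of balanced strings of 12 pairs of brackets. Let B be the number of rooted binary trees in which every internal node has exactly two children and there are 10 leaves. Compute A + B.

212874

A balanced arrangement of 12 bracket pairs is a Dyck word of semilength 12, so the count is C_12. So A = C_12 = 208012.
Full binary trees with 10 leaves have 10−1 = 9 internal nodes, so there are C_9 of them. So B = C_9 = 4862.
A + B = 208012 + 4862 = 212874.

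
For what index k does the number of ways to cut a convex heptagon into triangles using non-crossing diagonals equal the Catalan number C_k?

5

A convex 7-gon is triangulated into 5 triangles, and the number of such triangulations is the Catalan number C_{7−2} = C_5.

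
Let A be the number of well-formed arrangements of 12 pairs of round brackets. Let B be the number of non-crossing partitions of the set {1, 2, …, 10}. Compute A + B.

With 12 pairs the number of balanced bracket strings is the Catalan number C_12. So A = C_12 = 208012.
The non-crossing partitions of [10] form a lattice of size C_10. So B = C_10 = 16796.
A + B = 208012 + 16796 = 224808.

224808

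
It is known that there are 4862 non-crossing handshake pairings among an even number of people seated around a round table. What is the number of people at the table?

Non-crossing handshake pairings of 2n people are counted by C_n; 4862 = C_9.
So n = 9, and there are 2n = 18 people.

18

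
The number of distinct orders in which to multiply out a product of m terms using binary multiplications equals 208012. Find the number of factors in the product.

13

Parenthesizations of m factors are counted by C_{m−1}; 208012 = C_12.
So the index is 12, and the number of factors is 12 + 1 = 13.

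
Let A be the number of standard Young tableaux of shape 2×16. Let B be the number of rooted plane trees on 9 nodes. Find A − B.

35356240

Standard Young tableaux of shape 2×n are counted by C_n; here n = 16. So A = C_16 = 35357670.
A rooted plane tree on 9 nodes has 8 edges, and such trees are counted by C_8. So B = C_8 = 1430.
A − B = 35357670 − 1430 = 35356240.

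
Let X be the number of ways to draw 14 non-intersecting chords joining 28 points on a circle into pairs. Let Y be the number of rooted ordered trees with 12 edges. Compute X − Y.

Non-crossing perfect matchings of 2n points on a circle are counted by C_n; with 28 points, n = 14. So X = C_14 = 2674440.
A rooted plane tree with 12 edges has 13 nodes, and the count is C_12. So Y = C_12 = 208012.
X − Y = 2674440 − 208012 = 2466428.

2466428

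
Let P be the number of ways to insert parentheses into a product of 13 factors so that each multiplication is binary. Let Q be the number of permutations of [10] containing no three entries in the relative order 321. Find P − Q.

Parenthesizations of m factors correspond to full binary trees with m leaves, counted by C_{m−1}; m = 13 gives C_12. So P = C_12 = 208012.
Permutations of [n] avoiding any single length-3 pattern are counted by C_n; here n = 10. So Q = C_10 = 16796.
P − Q = 208012 − 16796 = 191216.

191216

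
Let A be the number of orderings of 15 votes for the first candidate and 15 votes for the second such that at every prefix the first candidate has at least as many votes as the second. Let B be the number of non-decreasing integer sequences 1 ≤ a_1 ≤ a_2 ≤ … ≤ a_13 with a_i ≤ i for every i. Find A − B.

Reading a vote for the leader as '(' and for the other as ')' turns such a sequence into a balanced string of 15 pairs, so the count is C_15. So A = C_15 = 9694845.
Weakly increasing sequences with a_i ≤ i biject with Dyck paths of semilength 13, so there are C_13. So B = C_13 = 742900.
A − B = 9694845 − 742900 = 8951945.

8951945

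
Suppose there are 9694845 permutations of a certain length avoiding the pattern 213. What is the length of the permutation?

15

Permutations of [n] avoiding a fixed length-3 pattern are counted by C_n. Since C_15 = 9694845, the index is 15.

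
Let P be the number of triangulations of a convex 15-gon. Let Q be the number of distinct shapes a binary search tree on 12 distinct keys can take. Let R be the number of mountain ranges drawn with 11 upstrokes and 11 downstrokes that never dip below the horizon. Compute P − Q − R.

Triangulations of a convex m-gon are counted by C_{m−2}; with m = 15 this is C_13. So P = C_13 = 742900.
Rooted binary trees with 12 nodes (each child slot possibly empty) number C_12. So Q = C_12 = 208012.
A Dyck path with 11 up-steps and 11 down-steps has semilength 11, so there are C_11 of them. So R = C_11 = 58786.
P − Q − R = 742900 − 208012 − 58786 = 476102.

476102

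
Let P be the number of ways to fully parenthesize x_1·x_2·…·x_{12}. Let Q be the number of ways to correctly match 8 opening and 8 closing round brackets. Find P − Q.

57356

Parenthesizations of m factors correspond to full binary trees with m leaves, counted by C_{m−1}; m = 12 gives C_11. So P = C_11 = 58786.
With 8 pairs the number of balanced bracket strings is the Catalan number C_8. So Q = C_8 = 1430.
P − Q = 58786 − 1430 = 57356.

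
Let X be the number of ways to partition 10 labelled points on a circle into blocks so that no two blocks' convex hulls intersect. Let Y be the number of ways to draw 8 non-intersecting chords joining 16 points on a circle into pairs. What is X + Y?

18226

Non-crossing partitions of an n-element set are counted by C_n; here n = 10. So X = C_10 = 16796.
Non-crossing perfect matchings of 2n points on a circle are counted by C_n; with 16 points, n = 8. So Y = C_8 = 1430.
X + Y = 16796 + 1430 = 18226.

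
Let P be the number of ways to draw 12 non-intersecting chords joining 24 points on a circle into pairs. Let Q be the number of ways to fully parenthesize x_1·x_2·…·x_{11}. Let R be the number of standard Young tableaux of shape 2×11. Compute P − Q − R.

Pairing 24 circle points by 12 non-crossing chords gives C_12 matchings. So P = C_12 = 208012.
Bracketing 11 factors into binary products is counted by C_{11−1} = C_10. So Q = C_10 = 16796.
Standard Young tableaux of shape 2×n are counted by C_n; here n = 11. So R = C_11 = 58786.
P − Q − R = 208012 − 16796 − 58786 = 132430.

132430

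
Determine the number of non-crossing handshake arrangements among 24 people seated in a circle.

With 24 = 2·12 people, non-crossing handshake pairings are non-crossing perfect matchings on a circle, counted by C_12.
C_12 = C_11 · 2(2·11+1)/(11+2) = 58786 · 46/13 = 208012.

208012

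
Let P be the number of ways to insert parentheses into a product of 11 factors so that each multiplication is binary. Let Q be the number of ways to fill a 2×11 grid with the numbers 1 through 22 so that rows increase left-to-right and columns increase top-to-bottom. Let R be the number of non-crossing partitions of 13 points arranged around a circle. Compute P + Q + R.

818482

Ways to associate a product of 11 factors correspond to binary trees on 11 leaves, so the count is C_10. So P = C_10 = 16796.
Standard Young tableaux of shape 2×n are counted by C_n; here n = 11. So Q = C_11 = 58786.
Non-crossing partitions of an n-element set are counted by C_n; here n = 13. So R = C_13 = 742900.
P + Q + R = 16796 + 58786 + 742900 = 818482.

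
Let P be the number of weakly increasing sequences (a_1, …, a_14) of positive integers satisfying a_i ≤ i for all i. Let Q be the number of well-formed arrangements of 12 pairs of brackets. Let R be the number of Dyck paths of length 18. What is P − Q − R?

2461566

Such sub-staircase sequences of length n are counted by C_n; here n = 14. So P = C_14 = 2674440.
With 12 pairs the number of balanced bracket strings is the Catalan number C_12. So Q = C_12 = 208012.
Paths of 9 up- and 9 down-steps that never dip below the axis are Dyck paths; their count is C_9. So R = C_9 = 4862.
P − Q − R = 2674440 − 208012 − 4862 = 2461566.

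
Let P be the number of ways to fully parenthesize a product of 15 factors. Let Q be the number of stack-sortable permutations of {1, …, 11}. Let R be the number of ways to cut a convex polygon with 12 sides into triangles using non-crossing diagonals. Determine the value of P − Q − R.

2598858

Ways to associate a product of 15 factors correspond to binary trees on 15 leaves, so the count is C_14. So P = C_14 = 2674440.
By Knuth's characterisation, the stack-sortable permutations of length 11 are the 231-avoiders, numbering C_11. So Q = C_11 = 58786.
A convex 12-gon is triangulated into 10 triangles, and the number of such triangulations is the Catalan number C_{12−2} = C_10. So R = C_10 = 16796.
P − Q − R = 2674440 − 58786 − 16796 = 2598858.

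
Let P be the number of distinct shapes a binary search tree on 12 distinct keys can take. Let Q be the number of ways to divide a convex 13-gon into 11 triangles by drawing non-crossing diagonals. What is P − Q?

149226

Binary trees (left/right distinguished) on n nodes are counted by C_n; here n = 12. So P = C_12 = 208012.
The number of triangulations of a 13-gon is the Catalan number C_11 (index = sides − 2). So Q = C_11 = 58786.
P − Q = 208012 − 58786 = 149226.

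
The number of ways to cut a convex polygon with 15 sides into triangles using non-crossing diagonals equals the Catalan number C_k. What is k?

Triangulations of a convex m-gon are counted by C_{m−2}; with m = 15 this is C_13.

13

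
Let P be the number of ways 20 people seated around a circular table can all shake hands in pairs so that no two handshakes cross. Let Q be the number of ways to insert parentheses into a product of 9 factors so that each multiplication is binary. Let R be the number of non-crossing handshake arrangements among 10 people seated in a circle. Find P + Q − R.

18184

With 20 = 2·10 people, non-crossing handshake pairings are non-crossing perfect matchings on a circle, counted by C_10. So P = C_10 = 16796.
Ways to associate a product of 9 factors correspond to binary trees on 9 leaves, so the count is C_8. So Q = C_8 = 1430.
With 10 = 2·5 people, non-crossing handshake pairings are non-crossing perfect matchings on a circle, counted by C_5. So R = C_5 = 42.
P + Q − R = 16796 + 1430 − 42 = 18184.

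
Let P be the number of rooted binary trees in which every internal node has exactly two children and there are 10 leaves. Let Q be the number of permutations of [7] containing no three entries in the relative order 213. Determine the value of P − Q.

A full binary tree with L leaves has L−1 internal nodes and is counted by C_{L−1}; L = 10 gives C_9. So P = C_9 = 4862.
Permutations of [n] avoiding any single length-3 pattern are counted by C_n; here n = 7. So Q = C_7 = 429.
P − Q = 4862 − 429 = 4433.

4433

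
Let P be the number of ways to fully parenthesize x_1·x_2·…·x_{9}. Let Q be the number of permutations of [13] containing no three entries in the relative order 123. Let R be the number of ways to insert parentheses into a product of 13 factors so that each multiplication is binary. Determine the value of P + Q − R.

536318

Ways to associate a product of 9 factors correspond to binary trees on 9 leaves, so the count is C_8. So P = C_8 = 1430.
Permutations of [n] avoiding any single length-3 pattern are counted by C_n; here n = 13. So Q = C_13 = 742900.
Bracketing 13 factors into binary products is counted by C_{13−1} = C_12. So R = C_12 = 208012.
P + Q − R = 1430 + 742900 − 208012 = 536318.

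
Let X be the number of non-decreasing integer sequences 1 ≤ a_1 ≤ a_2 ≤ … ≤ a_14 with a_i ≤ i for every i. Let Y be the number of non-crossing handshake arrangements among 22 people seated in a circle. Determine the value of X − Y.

2615654

Weakly increasing sequences with a_i ≤ i biject with Dyck paths of semilength 14, so there are C_14. So X = C_14 = 2674440.
With 22 = 2·11 people, non-crossing handshake pairings are non-crossing perfect matchings on a circle, counted by C_11. So Y = C_11 = 58786.
X − Y = 2674440 − 58786 = 2615654.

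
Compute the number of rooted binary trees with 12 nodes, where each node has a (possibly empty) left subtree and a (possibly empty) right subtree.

There are C_n binary search tree shapes on n keys; with n = 12 that is C_12.
C_12 = C(24,12)/13 = 2704156/13 = 208012.

208012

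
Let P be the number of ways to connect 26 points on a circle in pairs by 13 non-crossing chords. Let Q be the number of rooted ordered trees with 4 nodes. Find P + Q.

742905

Pairing 26 circle points by 13 non-crossing chords gives C_13 matchings. So P = C_13 = 742900.
Rooted ordered (plane) trees on m nodes have m−1 edges and are counted by C_{m−1}; m = 4 gives C_3. So Q = C_3 = 5.
P + Q = 742900 + 5 = 742905.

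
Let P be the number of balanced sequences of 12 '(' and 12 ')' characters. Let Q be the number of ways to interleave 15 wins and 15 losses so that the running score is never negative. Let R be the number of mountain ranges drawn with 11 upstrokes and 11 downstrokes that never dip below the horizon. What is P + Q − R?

9844071

Balanced strings of n pairs of brackets are counted by C_n; here n = 12. So P = C_12 = 208012.
Ballot sequences with n votes each where one side never trails are Dyck words, counted by C_n; here n = 15. So Q = C_15 = 9694845.
Dyck paths of semilength n (length 2n) are counted by C_n; here n = 11. So R = C_11 = 58786.
P + Q − R = 208012 + 9694845 − 58786 = 9844071.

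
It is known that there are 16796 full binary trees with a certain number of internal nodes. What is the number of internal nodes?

Full binary trees with n internal nodes are counted by C_n. Since C_10 = 16796, the index is 10.

10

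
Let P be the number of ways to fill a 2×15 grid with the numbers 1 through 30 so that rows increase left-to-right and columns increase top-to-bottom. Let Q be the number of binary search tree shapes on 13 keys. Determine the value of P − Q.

Standard Young tableaux of shape 2×n are counted by C_n; here n = 15. So P = C_15 = 9694845.
Rooted binary trees with 13 nodes (each child slot possibly empty) number C_13. So Q = C_13 = 742900.
P − Q = 9694845 − 742900 = 8951945.

8951945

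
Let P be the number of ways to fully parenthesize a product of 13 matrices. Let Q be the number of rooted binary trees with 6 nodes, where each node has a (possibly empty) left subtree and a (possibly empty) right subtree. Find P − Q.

207880

Bracketing 13 factors into binary products is counted by C_{13−1} = C_12. So P = C_12 = 208012.
Binary trees (left/right distinguished) on n nodes are counted by C_n; here n = 6. So Q = C_6 = 132.
P − Q = 208012 − 132 = 207880.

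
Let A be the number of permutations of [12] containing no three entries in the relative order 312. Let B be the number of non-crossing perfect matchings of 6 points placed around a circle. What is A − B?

208007

Permutations of [n] avoiding any single length-3 pattern are counted by C_n; here n = 12. So A = C_12 = 208012.
Pairing 6 circle points by 3 non-crossing chords gives C_3 matchings. So B = C_3 = 5.
A − B = 208012 − 5 = 208007.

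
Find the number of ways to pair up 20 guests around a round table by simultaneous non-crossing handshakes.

With 20 = 2·10 people, non-crossing handshake pairings are non-crossing perfect matchings on a circle, counted by C_10.
C_10 = C_9 · 2(2·9+1)/(9+2) = 4862 · 38/11 = 16796.

16796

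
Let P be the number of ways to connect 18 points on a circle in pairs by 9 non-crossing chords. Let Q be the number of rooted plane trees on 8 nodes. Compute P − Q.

Pairing 18 circle points by 9 non-crossing chords gives C_9 matchings. So P = C_9 = 4862.
Rooted ordered (plane) trees on m nodes have m−1 edges and are counted by C_{m−1}; m = 8 gives C_7. So Q = C_7 = 429.
P − Q = 4862 − 429 = 4433.

4433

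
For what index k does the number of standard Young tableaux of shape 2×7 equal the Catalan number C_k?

Standard Young tableaux of shape 2×n are counted by C_n; here n = 7.

7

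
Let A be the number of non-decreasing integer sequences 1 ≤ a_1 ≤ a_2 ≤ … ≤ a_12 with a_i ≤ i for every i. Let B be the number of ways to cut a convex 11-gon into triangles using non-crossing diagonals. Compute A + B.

Such sub-staircase sequences of length n are counted by C_n; here n = 12. So A = C_12 = 208012.
The number of triangulations of an 11-gon is the Catalan number C_9 (index = sides − 2). So B = C_9 = 4862.
A + B = 208012 + 4862 = 212874.

212874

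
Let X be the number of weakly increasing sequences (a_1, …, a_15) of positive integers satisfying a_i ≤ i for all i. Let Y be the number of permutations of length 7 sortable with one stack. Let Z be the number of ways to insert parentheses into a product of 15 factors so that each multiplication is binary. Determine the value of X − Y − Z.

Weakly increasing sequences with a_i ≤ i biject with Dyck paths of semilength 15, so there are C_15. So X = C_15 = 9694845.
By Knuth's characterisation, the stack-sortable permutations of length 7 are the 231-avoiders, numbering C_7. So Y = C_7 = 429.
Ways to associate a product of 15 factors correspond to binary trees on 15 leaves, so the count is C_14. So Z = C_14 = 2674440.
X − Y − Z = 9694845 − 429 − 2674440 = 7019976.

7019976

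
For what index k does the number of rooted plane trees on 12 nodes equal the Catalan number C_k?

11

A rooted plane tree on 12 nodes has 11 edges, and such trees are counted by C_11.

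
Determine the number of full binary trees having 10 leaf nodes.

A full binary tree with L leaves has L−1 internal nodes and is counted by C_{L−1}; L = 10 gives C_9.
C_9 = C(18,9)/10 = 48620/10 = 4862.

4862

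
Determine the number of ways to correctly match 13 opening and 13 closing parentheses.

742900

With 13 pairs the number of balanced bracket strings is the Catalan number C_13.
C_13 = C_12 · 2(2·12+1)/(12+2) = 208012 · 50/14 = 742900.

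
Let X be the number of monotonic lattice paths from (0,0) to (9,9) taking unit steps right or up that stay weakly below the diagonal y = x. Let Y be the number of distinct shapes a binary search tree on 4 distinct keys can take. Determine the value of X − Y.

4848

Sub-diagonal monotone paths from (0,0) to (9,9) biject with Dyck paths of semilength 9, giving C_9. So X = C_9 = 4862.
Binary trees (left/right distinguished) on n nodes are counted by C_n; here n = 4. So Y = C_4 = 14.
X − Y = 4862 − 14 = 4848.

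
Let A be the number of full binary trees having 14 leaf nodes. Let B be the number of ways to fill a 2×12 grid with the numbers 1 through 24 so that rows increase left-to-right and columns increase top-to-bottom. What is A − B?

534888

Full binary trees with 14 leaves have 14−1 = 13 internal nodes, so there are C_13 of them. So A = C_13 = 742900.
By the hook-length formula (or a Dyck-path bijection), SYT of shape 2×12 number C_12. So B = C_12 = 208012.
A − B = 742900 − 208012 = 534888.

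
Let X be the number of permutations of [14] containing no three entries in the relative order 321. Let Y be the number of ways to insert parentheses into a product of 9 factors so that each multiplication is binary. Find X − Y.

For any fixed pattern of length 3, the pattern-avoiding permutations of [14] number C_14. So X = C_14 = 2674440.
Ways to associate a product of 9 factors correspond to binary trees on 9 leaves, so the count is C_8. So Y = C_8 = 1430.
X − Y = 2674440 − 1430 = 2673010.

2673010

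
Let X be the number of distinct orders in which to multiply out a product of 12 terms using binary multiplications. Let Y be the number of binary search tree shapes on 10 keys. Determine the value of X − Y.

41990

Parenthesizations of m factors correspond to full binary trees with m leaves, counted by C_{m−1}; m = 12 gives C_11. So X = C_11 = 58786.
There are C_n binary search tree shapes on n keys; with n = 10 that is C_10. So Y = C_10 = 16796.
X − Y = 58786 − 16796 = 41990.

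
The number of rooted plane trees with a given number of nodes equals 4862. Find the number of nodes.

Rooted ordered trees on m nodes are counted by C_{m−1}. Since C_9 = 4862, the index is 9.
So the index is 9, and the number of nodes is 9 + 1 = 10.

10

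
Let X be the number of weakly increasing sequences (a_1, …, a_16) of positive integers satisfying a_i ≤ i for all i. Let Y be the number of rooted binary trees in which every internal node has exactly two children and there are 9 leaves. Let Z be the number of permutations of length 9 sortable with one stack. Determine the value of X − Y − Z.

Such sub-staircase sequences of length n are counted by C_n; here n = 16. So X = C_16 = 35357670.
Full binary trees with 9 leaves have 9−1 = 8 internal nodes, so there are C_8 of them. So Y = C_8 = 1430.
By Knuth's characterisation, the stack-sortable permutations of length 9 are the 231-avoiders, numbering C_9. So Z = C_9 = 4862.
X − Y − Z = 35357670 − 1430 − 4862 = 35351378.

35351378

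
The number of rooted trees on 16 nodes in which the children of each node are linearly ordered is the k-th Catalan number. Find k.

A rooted plane tree on 16 nodes has 15 edges, and such trees are counted by C_15.

15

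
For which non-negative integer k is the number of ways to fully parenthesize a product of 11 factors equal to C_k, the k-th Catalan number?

10

Bracketing 11 factors into binary products is counted by C_{11−1} = C_10.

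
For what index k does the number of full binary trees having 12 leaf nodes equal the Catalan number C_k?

Full binary trees with 12 leaves have 12−1 = 11 internal nodes, so there are C_11 of them.

11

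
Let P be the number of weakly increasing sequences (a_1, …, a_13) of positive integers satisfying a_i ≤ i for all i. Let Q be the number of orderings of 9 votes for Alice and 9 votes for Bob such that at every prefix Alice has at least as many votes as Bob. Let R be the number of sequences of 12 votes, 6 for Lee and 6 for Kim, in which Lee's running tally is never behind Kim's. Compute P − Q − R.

737906

Such sub-staircase sequences of length n are counted by C_n; here n = 13. So P = C_13 = 742900.
Ballot sequences with n votes each where one side never trails are Dyck words, counted by C_n; here n = 9. So Q = C_9 = 4862.
Ballot sequences with n votes each where one side never trails are Dyck words, counted by C_n; here n = 6. So R = C_6 = 132.
P − Q − R = 742900 − 4862 − 132 = 737906.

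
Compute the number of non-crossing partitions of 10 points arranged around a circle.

The non-crossing partitions of [10] form a lattice of size C_10.
C_10 = C(20,10)/11 = 184756/11 = 16796.

16796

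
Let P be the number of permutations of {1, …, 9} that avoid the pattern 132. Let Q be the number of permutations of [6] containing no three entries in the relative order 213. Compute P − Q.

Permutations of [n] avoiding any single length-3 pattern are counted by C_n; here n = 9. So P = C_9 = 4862.
For any fixed pattern of length 3, the pattern-avoiding permutations of [6] number C_6. So Q = C_6 = 132.
P − Q = 4862 − 132 = 4730.

4730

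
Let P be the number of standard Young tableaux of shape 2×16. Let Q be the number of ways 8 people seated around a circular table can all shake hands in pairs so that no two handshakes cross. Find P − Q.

35357656

By the hook-length formula (or a Dyck-path bijection), SYT of shape 2×16 number C_16. So P = C_16 = 35357670.
With 8 = 2·4 people, non-crossing handshake pairings are non-crossing perfect matchings on a circle, counted by C_4. So Q = C_4 = 14.
P − Q = 35357670 − 14 = 35357656.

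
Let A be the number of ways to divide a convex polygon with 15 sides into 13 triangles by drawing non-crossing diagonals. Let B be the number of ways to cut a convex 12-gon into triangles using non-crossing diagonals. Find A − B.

The number of triangulations of a 15-gon is the Catalan number C_13 (index = sides − 2). So A = C_13 = 742900.
The number of triangulations of a 12-gon is the Catalan number C_10 (index = sides − 2). So B = C_10 = 16796.
A − B = 742900 − 16796 = 726104.

726104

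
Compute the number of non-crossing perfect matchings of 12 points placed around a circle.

Non-crossing perfect matchings of 2n points on a circle are counted by C_n; with 12 points, n = 6.
C_6 = C(12,6)/7 = 924/7 = 132.

132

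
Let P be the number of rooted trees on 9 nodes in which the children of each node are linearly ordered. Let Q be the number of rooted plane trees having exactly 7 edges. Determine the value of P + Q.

A rooted plane tree on 9 nodes has 8 edges, and such trees are counted by C_8. So P = C_8 = 1430.
Rooted ordered trees with n edges are counted by C_n; here n = 7. So Q = C_7 = 429.
P + Q = 1430 + 429 = 1859.

1859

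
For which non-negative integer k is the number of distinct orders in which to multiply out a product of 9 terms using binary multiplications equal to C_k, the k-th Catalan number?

8

Parenthesizations of m factors correspond to full binary trees with m leaves, counted by C_{m−1}; m = 9 gives C_8.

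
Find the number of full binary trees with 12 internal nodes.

The number of full binary trees on 12 internal nodes is the Catalan number C_12.
C_12 = C_11 · 2(2·11+1)/(11+2) = 58786 · 46/13 = 208012.

208012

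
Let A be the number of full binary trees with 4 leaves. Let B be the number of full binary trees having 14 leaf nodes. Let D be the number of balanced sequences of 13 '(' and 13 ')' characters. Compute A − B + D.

Full binary trees with 4 leaves have 4−1 = 3 internal nodes, so there are C_3 of them. So A = C_3 = 5.
Full binary trees with 14 leaves have 14−1 = 13 internal nodes, so there are C_13 of them. So B = C_13 = 742900.
A balanced arrangement of 13 bracket pairs is a Dyck word of semilength 13, so the count is C_13. So D = C_13 = 742900.
A − B + D = 5 − 742900 + 742900 = 5.

5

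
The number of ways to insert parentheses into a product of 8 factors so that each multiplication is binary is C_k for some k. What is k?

7

Bracketing 8 factors into binary products is counted by C_{8−1} = C_7.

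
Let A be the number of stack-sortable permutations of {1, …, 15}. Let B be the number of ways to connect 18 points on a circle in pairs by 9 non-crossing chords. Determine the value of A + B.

9699707

By Knuth's characterisation, the stack-sortable permutations of length 15 are the 231-avoiders, numbering C_15. So A = C_15 = 9694845.
Non-crossing perfect matchings of 2n points on a circle are counted by C_n; with 18 points, n = 9. So B = C_9 = 4862.
A + B = 9694845 + 4862 = 9699707.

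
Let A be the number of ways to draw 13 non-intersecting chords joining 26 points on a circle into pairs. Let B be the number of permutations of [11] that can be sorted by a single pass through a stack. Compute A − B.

Non-crossing perfect matchings of 2n points on a circle are counted by C_n; with 26 points, n = 13. So A = C_13 = 742900.
Stack-sortable permutations are exactly the 231-avoiding ones, counted by C_n; here n = 11. So B = C_11 = 58786.
A − B = 742900 − 58786 = 684114.

684114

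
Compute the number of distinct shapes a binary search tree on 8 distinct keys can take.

1430

There are C_n binary search tree shapes on n keys; with n = 8 that is C_8.
C_8 = C(16,8)/9 = 12870/9 = 1430.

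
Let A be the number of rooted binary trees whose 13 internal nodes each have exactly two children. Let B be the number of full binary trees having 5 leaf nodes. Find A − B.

Full binary trees with n internal nodes are counted by C_n; here n = 13. So A = C_13 = 742900.
Full binary trees with 5 leaves have 5−1 = 4 internal nodes, so there are C_4 of them. So B = C_4 = 14.
A − B = 742900 − 14 = 742886.

742886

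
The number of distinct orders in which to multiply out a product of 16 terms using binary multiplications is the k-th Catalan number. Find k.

15

Parenthesizations of m factors correspond to full binary trees with m leaves, counted by C_{m−1}; m = 16 gives C_15.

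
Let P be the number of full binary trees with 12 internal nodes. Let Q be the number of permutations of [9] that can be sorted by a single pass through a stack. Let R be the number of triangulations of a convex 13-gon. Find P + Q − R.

154088

The number of full binary trees on 12 internal nodes is the Catalan number C_12. So P = C_12 = 208012.
By Knuth's characterisation, the stack-sortable permutations of length 9 are the 231-avoiders, numbering C_9. So Q = C_9 = 4862.
Triangulations of a convex m-gon are counted by C_{m−2}; with m = 13 this is C_11. So R = C_11 = 58786.
P + Q − R = 208012 + 4862 − 58786 = 154088.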